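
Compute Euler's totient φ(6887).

Factor: 6887 = 71 · 97.
φ(6887) = (71−1) · (97−1) = 70 · 96 = 6720.

6720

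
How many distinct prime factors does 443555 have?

443555 = 5 · 88711
88711 = 7 · 12673
12673 = 19 · 667
667 = 23 · 29
443555 = 5 · 7 · 19 · 23 · 29, which has 5 distinct prime factors.

5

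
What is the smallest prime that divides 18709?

18709 is odd.
Digit sum 25, not divisible by 3.
Ends in 9: not divisible by 5.
7: 18709 = 7·2672 + 5
11: 18709 = 11·1700 + 9
13: 18709 = 13·1439 + 2
17: 18709 = 17·1100 + 9
19: 18709 = 19·984 + 13
23: 18709 = 23·813 + 10
29: 18709 = 29·645 + 4
31: 18709 = 31·603 + 16
37: 18709 = 37·505 + 24
41: 18709 = 41·456 + 13
43: 18709 = 43·435 + 4
47: 18709 = 47·398 + 3
53: 18709 = 53·353

53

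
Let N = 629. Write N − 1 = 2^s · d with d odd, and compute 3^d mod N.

437

629 − 1 = 628 = 2^2 · 157, so d = 157.
3^1 ≡ 3 (mod 629)
3^2 ≡ 3^2 = 9 ≡ 9 (mod 629)
3^4 ≡ 9^2 = 81 ≡ 81 (mod 629)
3^8 ≡ 81^2 = 6561 ≡ 271 (mod 629)
3^16 ≡ 271^2 = 73441 ≡ 477 (mod 629)
3^32 ≡ 477^2 = 227529 ≡ 460 (mod 629)
3^64 ≡ 460^2 = 211600 ≡ 256 (mod 629)
3^128 ≡ 256^2 = 65536 ≡ 120 (mod 629)
157 = 128 + 16 + 8 + 4 + 1 in binary powers of 2.
So 3^157 ≡ 120 · 477 · 271 · 81 · 3 ≡ 437 (mod 629).
Squaring chain: 437 → 382; never reaches −1, so base 3 is a Miller–Rabin witness that 629 is composite.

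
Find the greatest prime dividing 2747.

2747 = 41 · 67
67 is prime.
So 2747 = 41 · 67; the largest prime factor is 67.

67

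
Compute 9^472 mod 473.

444

9^1 ≡ 9 (mod 473)
9^2 ≡ 9^2 = 81 ≡ 81 (mod 473)
9^4 ≡ 81^2 = 6561 ≡ 412 (mod 473)
9^8 ≡ 412^2 = 169744 ≡ 410 (mod 473)
9^16 ≡ 410^2 = 168100 ≡ 185 (mod 473)
9^32 ≡ 185^2 = 34225 ≡ 169 (mod 473)
9^64 ≡ 169^2 = 28561 ≡ 181 (mod 473)
9^128 ≡ 181^2 = 32761 ≡ 124 (mod 473)
9^256 ≡ 124^2 = 15376 ≡ 240 (mod 473)
472 = 256 + 128 + 64 + 16 + 8 in binary powers of 2.
So 9^472 ≡ 240 · 124 · 181 · 185 · 410 ≡ 444 (mod 473).
Since 444 ≠ 1, base 9 is a Fermat witness: 473 is composite.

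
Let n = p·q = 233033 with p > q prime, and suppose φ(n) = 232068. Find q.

φ(n) = (p−1)(q−1) = n − (p+q) + 1, so p + q = 233033 − 232068 + 1 = 966.
p and q are the roots of t² − 966t + 233033 = 0.
Discriminant: 966² − 4·233033 = 933156 − 932132 = 1024; √1024 = 32.
q = (966 − 32)/2 = 467, p = (966 + 32)/2 = 499.
Check: 467 · 499 = 233033.

467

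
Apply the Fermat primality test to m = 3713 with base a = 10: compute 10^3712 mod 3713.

2550

10^1 ≡ 10 (mod 3713)
10^2 ≡ 10^2 = 100 ≡ 100 (mod 3713)
10^4 ≡ 100^2 = 10000 ≡ 2574 (mod 3713)
10^8 ≡ 2574^2 = 6625476 ≡ 1484 (mod 3713)
10^16 ≡ 1484^2 = 2202256 ≡ 447 (mod 3713)
10^32 ≡ 447^2 = 199809 ≡ 3020 (mod 3713)
10^64 ≡ 3020^2 = 9120400 ≡ 1272 (mod 3713)
10^128 ≡ 1272^2 = 1617984 ≡ 2829 (mod 3713)
10^256 ≡ 2829^2 = 8003241 ≡ 1726 (mod 3713)
10^512 ≡ 1726^2 = 2979076 ≡ 1250 (mod 3713)
10^1024 ≡ 1250^2 = 1562500 ≡ 3040 (mod 3713)
10^2048 ≡ 3040^2 = 9241600 ≡ 3656 (mod 3713)
3712 = 2048 + 1024 + 512 + 128 in binary powers of 2.
So 10^3712 ≡ 3656 · 3040 · 1250 · 2829 ≡ 2550 (mod 3713).
Since 2550 ≠ 1, base 10 is a Fermat witness: 3713 is composite.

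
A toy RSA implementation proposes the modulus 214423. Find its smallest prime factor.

214423 is odd.
Digit sum 16, not divisible by 3.
Ends in 3: not divisible by 5.
7: 214423 = 7·30631 + 6
11: 214423 = 11·19493

11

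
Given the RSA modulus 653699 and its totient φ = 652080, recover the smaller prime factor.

761

φ(n) = (p−1)(q−1) = n − (p+q) + 1, so p + q = 653699 − 652080 + 1 = 1620.
p and q are the roots of t² − 1620t + 653699 = 0.
Discriminant: 1620² − 4·653699 = 2624400 − 2614796 = 9604; √9604 = 98.
q = (1620 − 98)/2 = 761, p = (1620 + 98)/2 = 859.
Check: 761 · 859 = 653699.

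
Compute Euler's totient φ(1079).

Factor: 1079 = 13 · 83.
φ(1079) = (13−1) · (83−1) = 12 · 82 = 984.

984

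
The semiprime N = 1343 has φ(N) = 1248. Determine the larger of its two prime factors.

79

φ(n) = (p−1)(q−1) = n − (p+q) + 1, so p + q = 1343 − 1248 + 1 = 96.
p and q are the roots of t² − 96t + 1343 = 0.
Discriminant: 96² − 4·1343 = 9216 − 5372 = 3844; √3844 = 62.
q = (96 − 62)/2 = 17, p = (96 + 62)/2 = 79.
Check: 17 · 79 = 1343.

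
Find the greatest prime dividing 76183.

71

76183 = 29 · 2627
2627 = 37 · 71
71 is prime.
So 76183 = 29 · 37 · 71; the largest prime factor is 71.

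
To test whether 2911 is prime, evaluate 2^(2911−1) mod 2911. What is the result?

245

2^1 ≡ 2 (mod 2911)
2^2 ≡ 2^2 = 4 ≡ 4 (mod 2911)
2^4 ≡ 4^2 = 16 ≡ 16 (mod 2911)
2^8 ≡ 16^2 = 256 ≡ 256 (mod 2911)
2^16 ≡ 256^2 = 65536 ≡ 1494 (mod 2911)
2^32 ≡ 1494^2 = 2232036 ≡ 2210 (mod 2911)
2^64 ≡ 2210^2 = 4884100 ≡ 2353 (mod 2911)
2^128 ≡ 2353^2 = 5536609 ≡ 2798 (mod 2911)
2^256 ≡ 2798^2 = 7828804 ≡ 1125 (mod 2911)
2^512 ≡ 1125^2 = 1265625 ≡ 2251 (mod 2911)
2^1024 ≡ 2251^2 = 5067001 ≡ 1861 (mod 2911)
2^2048 ≡ 1861^2 = 3463321 ≡ 2142 (mod 2911)
2910 = 2048 + 512 + 256 + 64 + 16 + 8 + 4 + 2 in binary powers of 2.
So 2^2910 ≡ 2142 · 2251 · 1125 · 2353 · 1494 · 256 · 16 · 4 ≡ 245 (mod 2911).
Since 245 ≠ 1, base 2 is a Fermat witness: 2911 is composite.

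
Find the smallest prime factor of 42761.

61

42761 is odd.
Digit sum 20, not divisible by 3.
Ends in 1: not divisible by 5.
7: 42761 = 7·6108 + 5
11: 42761 = 11·3887 + 4
13: 42761 = 13·3289 + 4
17: 42761 = 17·2515 + 6
19: 42761 = 19·2250 + 11
23: 42761 = 23·1859 + 4
29: 42761 = 29·1474 + 15
31: 42761 = 31·1379 + 12
37: 42761 = 37·1155 + 26
41: 42761 = 41·1042 + 39
43: 42761 = 43·994 + 19
47: 42761 = 47·909 + 38
53: 42761 = 53·806 + 43
59: 42761 = 59·724 + 45
61: 42761 = 61·701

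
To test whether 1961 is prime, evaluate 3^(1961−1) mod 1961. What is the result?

3^1 ≡ 3 (mod 1961)
3^2 ≡ 3^2 = 9 ≡ 9 (mod 1961)
3^4 ≡ 9^2 = 81 ≡ 81 (mod 1961)
3^8 ≡ 81^2 = 6561 ≡ 678 (mod 1961)
3^16 ≡ 678^2 = 459684 ≡ 810 (mod 1961)
3^32 ≡ 810^2 = 656100 ≡ 1126 (mod 1961)
3^64 ≡ 1126^2 = 1267876 ≡ 1070 (mod 1961)
3^128 ≡ 1070^2 = 1144900 ≡ 1637 (mod 1961)
3^256 ≡ 1637^2 = 2679769 ≡ 1043 (mod 1961)
3^512 ≡ 1043^2 = 1087849 ≡ 1455 (mod 1961)
3^1024 ≡ 1455^2 = 2117025 ≡ 1106 (mod 1961)
1960 = 1024 + 512 + 256 + 128 + 32 + 8 in binary powers of 2.
So 3^1960 ≡ 1106 · 1455 · 1043 · 1637 · 1126 · 678 ≡ 1106 (mod 1961).
Since 1106 ≠ 1, base 3 is a Fermat witness: 1961 is composite.

1106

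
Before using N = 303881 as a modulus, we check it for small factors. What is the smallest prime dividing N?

37

303881 is odd.
Digit sum 23, not divisible by 3.
Ends in 1: not divisible by 5.
7: 303881 = 7·43411 + 4
11: 303881 = 11·27625 + 6
13: 303881 = 13·23375 + 6
17: 303881 = 17·17875 + 6
19: 303881 = 19·15993 + 14
23: 303881 = 23·13212 + 5
29: 303881 = 29·10478 + 19
31: 303881 = 31·9802 + 19
37: 303881 = 37·8213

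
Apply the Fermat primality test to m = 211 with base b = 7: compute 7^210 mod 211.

7^1 ≡ 7 (mod 211)
7^2 ≡ 7^2 = 49 ≡ 49 (mod 211)
7^4 ≡ 49^2 = 2401 ≡ 80 (mod 211)
7^8 ≡ 80^2 = 6400 ≡ 70 (mod 211)
7^16 ≡ 70^2 = 4900 ≡ 47 (mod 211)
7^32 ≡ 47^2 = 2209 ≡ 99 (mod 211)
7^64 ≡ 99^2 = 9801 ≡ 95 (mod 211)
7^128 ≡ 95^2 = 9025 ≡ 163 (mod 211)
210 = 128 + 64 + 16 + 2 in binary powers of 2.
So 7^210 ≡ 163 · 95 · 47 · 49 ≡ 1 (mod 211).
Since the result is 1, base 7 gives no evidence that 211 is composite.

1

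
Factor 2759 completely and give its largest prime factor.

89

2759 = 31 · 89
89 is prime.
So 2759 = 31 · 89; the largest prime factor is 89.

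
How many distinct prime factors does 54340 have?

5

54340 = 2^2 · 13585
13585 = 5 · 2717
2717 = 11 · 247
247 = 13 · 19
54340 = 2^2 · 5 · 11 · 13 · 19, which has 5 distinct prime factors.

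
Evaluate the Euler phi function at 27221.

26892

Factor: 27221 = 163 · 167.
φ(27221) = (163−1) · (167−1) = 162 · 166 = 26892.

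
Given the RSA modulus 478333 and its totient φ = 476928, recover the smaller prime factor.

577

φ(n) = (p−1)(q−1) = n − (p+q) + 1, so p + q = 478333 − 476928 + 1 = 1406.
p and q are the roots of t² − 1406t + 478333 = 0.
Discriminant: 1406² − 4·478333 = 1976836 − 1913332 = 63504; √63504 = 252.
q = (1406 − 252)/2 = 577, p = (1406 + 252)/2 = 829.
Check: 577 · 829 = 478333.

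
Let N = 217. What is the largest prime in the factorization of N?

217 = 7 · 31
31 is prime.
So 217 = 7 · 31; the largest prime factor is 31.

31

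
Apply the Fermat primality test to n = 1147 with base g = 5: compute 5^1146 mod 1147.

5^1 ≡ 5 (mod 1147)
5^2 ≡ 5^2 = 25 ≡ 25 (mod 1147)
5^4 ≡ 25^2 = 625 ≡ 625 (mod 1147)
5^8 ≡ 625^2 = 390625 ≡ 645 (mod 1147)
5^16 ≡ 645^2 = 416025 ≡ 811 (mod 1147)
5^32 ≡ 811^2 = 657721 ≡ 490 (mod 1147)
5^64 ≡ 490^2 = 240100 ≡ 377 (mod 1147)
5^128 ≡ 377^2 = 142129 ≡ 1048 (mod 1147)
5^256 ≡ 1048^2 = 1098304 ≡ 625 (mod 1147)
5^512 ≡ 625^2 = 390625 ≡ 645 (mod 1147)
5^1024 ≡ 645^2 = 416025 ≡ 811 (mod 1147)
1146 = 1024 + 64 + 32 + 16 + 8 + 2 in binary powers of 2.
So 5^1146 ≡ 811 · 377 · 490 · 811 · 645 · 25 ≡ 249 (mod 1147).
Since 249 ≠ 1, base 5 is a Fermat witness: 1147 is composite.

249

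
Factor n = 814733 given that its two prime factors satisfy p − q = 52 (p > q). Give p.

929

Since p = q + 52, we have 814733 = q(q + 52), so q² + 52q − 814733 = 0.
Discriminant: 52² + 4·814733 = 2704 + 3258932 = 3261636; √3261636 = 1806.
q = (−52 + 1806)/2 = 877, and p = q + 52 = 929.
Check: 877 · 929 = 814733.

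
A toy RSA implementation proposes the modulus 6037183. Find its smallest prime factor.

6037183 is odd.
Digit sum 28, not divisible by 3.
Ends in 3: not divisible by 5.
7: 6037183 = 7·862454 + 5
11: 6037183 = 11·548834 + 9
13: 6037183 = 13·464398 + 9
17: 6037183 = 17·355128 + 7
19: 6037183 = 19·317746 + 9
23: 6037183 = 23·262486 + 5
29: 6037183 = 29·208178 + 21
31: 6037183 = 31·194747 + 26
37: 6037183 = 37·163167 + 4
41: 6037183 = 41·147248 + 15
43: 6037183 = 43·140399 + 26
47: 6037183 = 47·128450 + 33
53: 6037183 = 53·113909 + 6
59: 6037183 = 59·102325 + 8
61: 6037183 = 61·98970 + 13
67: 6037183 = 67·90107 + 14
71: 6037183 = 71·85030 + 53
73: 6037183 = 73·82701 + 10
79: 6037183 = 79·76420 + 3
83: 6037183 = 83·72737 + 12
89: 6037183 = 89·67833 + 46
97: 6037183 = 97·62239

97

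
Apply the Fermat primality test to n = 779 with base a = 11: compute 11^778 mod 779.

144

11^1 ≡ 11 (mod 779)
11^2 ≡ 11^2 = 121 ≡ 121 (mod 779)
11^4 ≡ 121^2 = 14641 ≡ 619 (mod 779)
11^8 ≡ 619^2 = 383161 ≡ 672 (mod 779)
11^16 ≡ 672^2 = 451584 ≡ 543 (mod 779)
11^32 ≡ 543^2 = 294849 ≡ 387 (mod 779)
11^64 ≡ 387^2 = 149769 ≡ 201 (mod 779)
11^128 ≡ 201^2 = 40401 ≡ 672 (mod 779)
11^256 ≡ 672^2 = 451584 ≡ 543 (mod 779)
11^512 ≡ 543^2 = 294849 ≡ 387 (mod 779)
778 = 512 + 256 + 8 + 2 in binary powers of 2.
So 11^778 ≡ 387 · 543 · 672 · 121 ≡ 144 (mod 779).
Since 144 ≠ 1, base 11 is a Fermat witness: 779 is composite.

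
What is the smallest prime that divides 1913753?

61

1913753 is odd.
Digit sum 29, not divisible by 3.
Ends in 3: not divisible by 5.
7: 1913753 = 7·273393 + 2
11: 1913753 = 11·173977 + 6
13: 1913753 = 13·147211 + 10
17: 1913753 = 17·112573 + 12
19: 1913753 = 19·100723 + 16
23: 1913753 = 23·83206 + 15
29: 1913753 = 29·65991 + 14
31: 1913753 = 31·61733 + 30
37: 1913753 = 37·51723 + 2
41: 1913753 = 41·46676 + 37
43: 1913753 = 43·44505 + 38
47: 1913753 = 47·40718 + 7
53: 1913753 = 53·36108 + 29
59: 1913753 = 59·32436 + 29
61: 1913753 = 61·31373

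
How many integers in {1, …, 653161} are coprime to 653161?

625968

Factor: 653161 = 37 · 127 · 139.
φ(653161) = (37−1) · (127−1) · (139−1) = 36 · 126 · 138 = 625968.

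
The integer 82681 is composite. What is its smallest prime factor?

89

82681 is odd.
Digit sum 25, not divisible by 3.
Ends in 1: not divisible by 5.
7: 82681 = 7·11811 + 4
11: 82681 = 11·7516 + 5
13: 82681 = 13·6360 + 1
17: 82681 = 17·4863 + 10
19: 82681 = 19·4351 + 12
23: 82681 = 23·3594 + 19
29: 82681 = 29·2851 + 2
31: 82681 = 31·2667 + 4
37: 82681 = 37·2234 + 23
41: 82681 = 41·2016 + 25
43: 82681 = 43·1922 + 35
47: 82681 = 47·1759 + 8
53: 82681 = 53·1560 + 1
59: 82681 = 59·1401 + 22
61: 82681 = 61·1355 + 26
67: 82681 = 67·1234 + 3
71: 82681 = 71·1164 + 37
73: 82681 = 73·1132 + 45
79: 82681 = 79·1046 + 47
83: 82681 = 83·996 + 13
89: 82681 = 89·929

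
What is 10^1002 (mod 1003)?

10^1 ≡ 10 (mod 1003)
10^2 ≡ 10^2 = 100 ≡ 100 (mod 1003)
10^4 ≡ 100^2 = 10000 ≡ 973 (mod 1003)
10^8 ≡ 973^2 = 946729 ≡ 900 (mod 1003)
10^16 ≡ 900^2 = 810000 ≡ 579 (mod 1003)
10^32 ≡ 579^2 = 335241 ≡ 239 (mod 1003)
10^64 ≡ 239^2 = 57121 ≡ 953 (mod 1003)
10^128 ≡ 953^2 = 908209 ≡ 494 (mod 1003)
10^256 ≡ 494^2 = 244036 ≡ 307 (mod 1003)
10^512 ≡ 307^2 = 94249 ≡ 970 (mod 1003)
1002 = 512 + 256 + 128 + 64 + 32 + 8 + 2 in binary powers of 2.
So 10^1002 ≡ 970 · 307 · 494 · 953 · 239 · 900 · 100 ≡ 461 (mod 1003).
Since 461 ≠ 1, base 10 is a Fermat witness: 1003 is composite.

461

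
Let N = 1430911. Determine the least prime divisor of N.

1430911 is odd.
Digit sum 19, not divisible by 3.
Ends in 1: not divisible by 5.
7: 1430911 = 7·204415 + 6
11: 1430911 = 11·130082 + 9
13: 1430911 = 13·110070 + 1
17: 1430911 = 17·84171 + 4
19: 1430911 = 19·75311 + 2
23: 1430911 = 23·62213 + 12
29: 1430911 = 29·49341 + 22
31: 1430911 = 31·46158 + 13
37: 1430911 = 37·38673 + 10
41: 1430911 = 41·34900 + 11
43: 1430911 = 43·33277

43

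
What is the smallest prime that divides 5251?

5251 is odd.
Digit sum 13, not divisible by 3.
Ends in 1: not divisible by 5.
7: 5251 = 7·750 + 1
11: 5251 = 11·477 + 4
13: 5251 = 13·403 + 12
17: 5251 = 17·308 + 15
19: 5251 = 19·276 + 7
23: 5251 = 23·228 + 7
29: 5251 = 29·181 + 2
31: 5251 = 31·169 + 12
37: 5251 = 37·141 + 34
41: 5251 = 41·128 + 3
43: 5251 = 43·122 + 5
47: 5251 = 47·111 + 34
53: 5251 = 53·99 + 4
59: 5251 = 59·89

59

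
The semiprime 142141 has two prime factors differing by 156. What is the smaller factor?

Since p = q + 156, we have 142141 = q(q + 156), so q² + 156q − 142141 = 0.
Discriminant: 156² + 4·142141 = 24336 + 568564 = 592900; √592900 = 770.
q = (−156 + 770)/2 = 307, and p = q + 156 = 463.
Check: 307 · 463 = 142141.

307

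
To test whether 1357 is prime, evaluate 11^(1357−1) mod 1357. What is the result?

1268

11^1 ≡ 11 (mod 1357)
11^2 ≡ 11^2 = 121 ≡ 121 (mod 1357)
11^4 ≡ 121^2 = 14641 ≡ 1071 (mod 1357)
11^8 ≡ 1071^2 = 1147041 ≡ 376 (mod 1357)
11^16 ≡ 376^2 = 141376 ≡ 248 (mod 1357)
11^32 ≡ 248^2 = 61504 ≡ 439 (mod 1357)
11^64 ≡ 439^2 = 192721 ≡ 27 (mod 1357)
11^128 ≡ 27^2 = 729 ≡ 729 (mod 1357)
11^256 ≡ 729^2 = 531441 ≡ 854 (mod 1357)
11^512 ≡ 854^2 = 729316 ≡ 607 (mod 1357)
11^1024 ≡ 607^2 = 368449 ≡ 702 (mod 1357)
1356 = 1024 + 256 + 64 + 8 + 4 in binary powers of 2.
So 11^1356 ≡ 702 · 854 · 27 · 376 · 1071 ≡ 1268 (mod 1357).
Since 1268 ≠ 1, base 11 is a Fermat witness: 1357 is composite.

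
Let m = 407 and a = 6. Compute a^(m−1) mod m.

6^1 ≡ 6 (mod 407)
6^2 ≡ 6^2 = 36 ≡ 36 (mod 407)
6^4 ≡ 36^2 = 1296 ≡ 75 (mod 407)
6^8 ≡ 75^2 = 5625 ≡ 334 (mod 407)
6^16 ≡ 334^2 = 111556 ≡ 38 (mod 407)
6^32 ≡ 38^2 = 1444 ≡ 223 (mod 407)
6^64 ≡ 223^2 = 49729 ≡ 75 (mod 407)
6^128 ≡ 75^2 = 5625 ≡ 334 (mod 407)
6^256 ≡ 334^2 = 111556 ≡ 38 (mod 407)
406 = 256 + 128 + 16 + 4 + 2 in binary powers of 2.
So 6^406 ≡ 38 · 334 · 38 · 75 · 36 ≡ 258 (mod 407).
Since 258 ≠ 1, base 6 is a Fermat witness: 407 is composite.

258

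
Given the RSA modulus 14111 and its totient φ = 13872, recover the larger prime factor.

φ(n) = (p−1)(q−1) = n − (p+q) + 1, so p + q = 14111 − 13872 + 1 = 240.
p and q are the roots of t² − 240t + 14111 = 0.
Discriminant: 240² − 4·14111 = 57600 − 56444 = 1156; √1156 = 34.
q = (240 − 34)/2 = 103, p = (240 + 34)/2 = 137.
Check: 103 · 137 = 14111.

137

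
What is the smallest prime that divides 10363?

10363 is odd.
Digit sum 13, not divisible by 3.
Ends in 3: not divisible by 5.
7: 10363 = 7·1480 + 3
11: 10363 = 11·942 + 1
13: 10363 = 13·797 + 2
17: 10363 = 17·609 + 10
19: 10363 = 19·545 + 8
23: 10363 = 23·450 + 13
29: 10363 = 29·357 + 10
31: 10363 = 31·334 + 9
37: 10363 = 37·280 + 3
41: 10363 = 41·252 + 31
43: 10363 = 43·241

43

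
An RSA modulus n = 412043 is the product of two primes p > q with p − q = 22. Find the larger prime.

Since p = q + 22, we have 412043 = q(q + 22), so q² + 22q − 412043 = 0.
Discriminant: 22² + 4·412043 = 484 + 1648172 = 1648656; √1648656 = 1284.
q = (−22 + 1284)/2 = 631, and p = q + 22 = 653.
Check: 631 · 653 = 412043.

653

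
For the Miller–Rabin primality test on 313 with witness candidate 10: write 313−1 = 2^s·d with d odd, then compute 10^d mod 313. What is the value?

5

313 − 1 = 312 = 2^3 · 39, so d = 39.
10^1 ≡ 10 (mod 313)
10^2 ≡ 10^2 = 100 ≡ 100 (mod 313)
10^4 ≡ 100^2 = 10000 ≡ 297 (mod 313)
10^8 ≡ 297^2 = 88209 ≡ 256 (mod 313)
10^16 ≡ 256^2 = 65536 ≡ 119 (mod 313)
10^32 ≡ 119^2 = 14161 ≡ 76 (mod 313)
39 = 32 + 4 + 2 + 1 in binary powers of 2.
So 10^39 ≡ 76 · 297 · 100 · 10 ≡ 5 (mod 313).
Squaring chain: 5 → 25 → 312; reaches −1, so base 10 does not prove 313 composite.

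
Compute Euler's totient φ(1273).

1188

Factor: 1273 = 19 · 67.
φ(1273) = (19−1) · (67−1) = 18 · 66 = 1188.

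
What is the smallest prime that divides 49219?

83

49219 is odd.
Digit sum 25, not divisible by 3.
Ends in 9: not divisible by 5.
7: 49219 = 7·7031 + 2
11: 49219 = 11·4474 + 5
13: 49219 = 13·3786 + 1
17: 49219 = 17·2895 + 4
19: 49219 = 19·2590 + 9
23: 49219 = 23·2139 + 22
29: 49219 = 29·1697 + 6
31: 49219 = 31·1587 + 22
37: 49219 = 37·1330 + 9
41: 49219 = 41·1200 + 19
43: 49219 = 43·1144 + 27
47: 49219 = 47·1047 + 10
53: 49219 = 53·928 + 35
59: 49219 = 59·834 + 13
61: 49219 = 61·806 + 53
67: 49219 = 67·734 + 41
71: 49219 = 71·693 + 16
73: 49219 = 73·674 + 17
79: 49219 = 79·623 + 2
83: 49219 = 83·593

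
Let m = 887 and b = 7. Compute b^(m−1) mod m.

1

7^1 ≡ 7 (mod 887)
7^2 ≡ 7^2 = 49 ≡ 49 (mod 887)
7^4 ≡ 49^2 = 2401 ≡ 627 (mod 887)
7^8 ≡ 627^2 = 393129 ≡ 188 (mod 887)
7^16 ≡ 188^2 = 35344 ≡ 751 (mod 887)
7^32 ≡ 751^2 = 564001 ≡ 756 (mod 887)
7^64 ≡ 756^2 = 571536 ≡ 308 (mod 887)
7^128 ≡ 308^2 = 94864 ≡ 842 (mod 887)
7^256 ≡ 842^2 = 708964 ≡ 251 (mod 887)
7^512 ≡ 251^2 = 63001 ≡ 24 (mod 887)
886 = 512 + 256 + 64 + 32 + 16 + 4 + 2 in binary powers of 2.
So 7^886 ≡ 24 · 251 · 308 · 756 · 751 · 627 · 49 ≡ 1 (mod 887).
Since the result is 1, base 7 gives no evidence that 887 is composite.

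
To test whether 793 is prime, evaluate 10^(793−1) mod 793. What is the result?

729

10^1 ≡ 10 (mod 793)
10^2 ≡ 10^2 = 100 ≡ 100 (mod 793)
10^4 ≡ 100^2 = 10000 ≡ 484 (mod 793)
10^8 ≡ 484^2 = 234256 ≡ 321 (mod 793)
10^16 ≡ 321^2 = 103041 ≡ 744 (mod 793)
10^32 ≡ 744^2 = 553536 ≡ 22 (mod 793)
10^64 ≡ 22^2 = 484 ≡ 484 (mod 793)
10^128 ≡ 484^2 = 234256 ≡ 321 (mod 793)
10^256 ≡ 321^2 = 103041 ≡ 744 (mod 793)
10^512 ≡ 744^2 = 553536 ≡ 22 (mod 793)
792 = 512 + 256 + 16 + 8 in binary powers of 2.
So 10^792 ≡ 22 · 744 · 744 · 321 ≡ 729 (mod 793).
Since 729 ≠ 1, base 10 is a Fermat witness: 793 is composite.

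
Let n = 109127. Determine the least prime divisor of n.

109127 is odd.
Digit sum 20, not divisible by 3.
Ends in 7: not divisible by 5.
7: 109127 = 7·15589 + 4
11: 109127 = 11·9920 + 7
13: 109127 = 13·8394 + 5
17: 109127 = 17·6419 + 4
19: 109127 = 19·5743 + 10
23: 109127 = 23·4744 + 15
29: 109127 = 29·3763

29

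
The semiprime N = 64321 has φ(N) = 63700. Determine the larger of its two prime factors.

φ(n) = (p−1)(q−1) = n − (p+q) + 1, so p + q = 64321 − 63700 + 1 = 622.
p and q are the roots of t² − 622t + 64321 = 0.
Discriminant: 622² − 4·64321 = 386884 − 257284 = 129600; √129600 = 360.
q = (622 − 360)/2 = 131, p = (622 + 360)/2 = 491.
Check: 131 · 491 = 64321.

491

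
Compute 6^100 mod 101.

1

6^1 ≡ 6 (mod 101)
6^2 ≡ 6^2 = 36 ≡ 36 (mod 101)
6^4 ≡ 36^2 = 1296 ≡ 84 (mod 101)
6^8 ≡ 84^2 = 7056 ≡ 87 (mod 101)
6^16 ≡ 87^2 = 7569 ≡ 95 (mod 101)
6^32 ≡ 95^2 = 9025 ≡ 36 (mod 101)
6^64 ≡ 36^2 = 1296 ≡ 84 (mod 101)
100 = 64 + 32 + 4 in binary powers of 2.
So 6^100 ≡ 84 · 36 · 84 ≡ 1 (mod 101).
Since the result is 1, base 6 gives no evidence that 101 is composite.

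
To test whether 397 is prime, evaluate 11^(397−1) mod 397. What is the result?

1

11^1 ≡ 11 (mod 397)
11^2 ≡ 11^2 = 121 ≡ 121 (mod 397)
11^4 ≡ 121^2 = 14641 ≡ 349 (mod 397)
11^8 ≡ 349^2 = 121801 ≡ 319 (mod 397)
11^16 ≡ 319^2 = 101761 ≡ 129 (mod 397)
11^32 ≡ 129^2 = 16641 ≡ 364 (mod 397)
11^64 ≡ 364^2 = 132496 ≡ 295 (mod 397)
11^128 ≡ 295^2 = 87025 ≡ 82 (mod 397)
11^256 ≡ 82^2 = 6724 ≡ 372 (mod 397)
396 = 256 + 128 + 8 + 4 in binary powers of 2.
So 11^396 ≡ 372 · 82 · 319 · 349 ≡ 1 (mod 397).
Since the result is 1, base 11 gives no evidence that 397 is composite.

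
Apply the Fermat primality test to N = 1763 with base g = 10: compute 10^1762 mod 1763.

10^1 ≡ 10 (mod 1763)
10^2 ≡ 10^2 = 100 ≡ 100 (mod 1763)
10^4 ≡ 100^2 = 10000 ≡ 1185 (mod 1763)
10^8 ≡ 1185^2 = 1404225 ≡ 877 (mod 1763)
10^16 ≡ 877^2 = 769129 ≡ 461 (mod 1763)
10^32 ≡ 461^2 = 212521 ≡ 961 (mod 1763)
10^64 ≡ 961^2 = 923521 ≡ 1472 (mod 1763)
10^128 ≡ 1472^2 = 2166784 ≡ 57 (mod 1763)
10^256 ≡ 57^2 = 3249 ≡ 1486 (mod 1763)
10^512 ≡ 1486^2 = 2208196 ≡ 920 (mod 1763)
10^1024 ≡ 920^2 = 846400 ≡ 160 (mod 1763)
1762 = 1024 + 512 + 128 + 64 + 32 + 2 in binary powers of 2.
So 10^1762 ≡ 160 · 920 · 57 · 1472 · 961 · 100 ≡ 1330 (mod 1763).
Since 1330 ≠ 1, base 10 is a Fermat witness: 1763 is composite.

1330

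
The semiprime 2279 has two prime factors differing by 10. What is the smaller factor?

43

Since p = q + 10, we have 2279 = q(q + 10), so q² + 10q − 2279 = 0.
Discriminant: 10² + 4·2279 = 100 + 9116 = 9216; √9216 = 96.
q = (−10 + 96)/2 = 43, and p = q + 10 = 53.
Check: 43 · 53 = 2279.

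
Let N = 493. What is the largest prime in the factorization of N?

29

493 = 17 · 29
29 is prime.
So 493 = 17 · 29; the largest prime factor is 29.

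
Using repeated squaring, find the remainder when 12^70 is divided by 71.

1

12^1 ≡ 12 (mod 71)
12^2 ≡ 12^2 = 144 ≡ 2 (mod 71)
12^4 ≡ 2^2 = 4 ≡ 4 (mod 71)
12^8 ≡ 4^2 = 16 ≡ 16 (mod 71)
12^16 ≡ 16^2 = 256 ≡ 43 (mod 71)
12^32 ≡ 43^2 = 1849 ≡ 3 (mod 71)
12^64 ≡ 3^2 = 9 ≡ 9 (mod 71)
70 = 64 + 4 + 2 in binary powers of 2.
So 12^70 ≡ 9 · 4 · 2 ≡ 1 (mod 71).
Since the result is 1, base 12 gives no evidence that 71 is composite.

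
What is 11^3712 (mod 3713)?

11^1 ≡ 11 (mod 3713)
11^2 ≡ 11^2 = 121 ≡ 121 (mod 3713)
11^4 ≡ 121^2 = 14641 ≡ 3502 (mod 3713)
11^8 ≡ 3502^2 = 12264004 ≡ 3678 (mod 3713)
11^16 ≡ 3678^2 = 13527684 ≡ 1225 (mod 3713)
11^32 ≡ 1225^2 = 1500625 ≡ 573 (mod 3713)
11^64 ≡ 573^2 = 328329 ≡ 1585 (mod 3713)
11^128 ≡ 1585^2 = 2512225 ≡ 2237 (mod 3713)
11^256 ≡ 2237^2 = 5004169 ≡ 2758 (mod 3713)
11^512 ≡ 2758^2 = 7606564 ≡ 2340 (mod 3713)
11^1024 ≡ 2340^2 = 5475600 ≡ 2638 (mod 3713)
11^2048 ≡ 2638^2 = 6959044 ≡ 882 (mod 3713)
3712 = 2048 + 1024 + 512 + 128 in binary powers of 2.
So 11^3712 ≡ 882 · 2638 · 2340 · 2237 ≡ 2453 (mod 3713).
Since 2453 ≠ 1, base 11 is a Fermat witness: 3713 is composite.

2453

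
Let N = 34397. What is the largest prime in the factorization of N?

59

34397 = 11 · 3127
3127 = 53 · 59
59 is prime.
So 34397 = 11 · 53 · 59; the largest prime factor is 59.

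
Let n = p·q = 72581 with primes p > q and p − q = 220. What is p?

Since p = q + 220, we have 72581 = q(q + 220), so q² + 220q − 72581 = 0.
Discriminant: 220² + 4·72581 = 48400 + 290324 = 338724; √338724 = 582.
q = (−220 + 582)/2 = 181, and p = q + 220 = 401.
Check: 181 · 401 = 72581.

401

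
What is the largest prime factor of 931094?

83

931094 = 2 · 465547
465547 = 71 · 6557
6557 = 79 · 83
83 is prime.
So 931094 = 2 · 71 · 79 · 83; the largest prime factor is 83.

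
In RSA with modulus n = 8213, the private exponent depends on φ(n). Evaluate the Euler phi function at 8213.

Factor: 8213 = 43 · 191.
φ(8213) = (43−1) · (191−1) = 42 · 190 = 7980.

7980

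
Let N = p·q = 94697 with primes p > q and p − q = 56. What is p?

Since p = q + 56, we have 94697 = q(q + 56), so q² + 56q − 94697 = 0.
Discriminant: 56² + 4·94697 = 3136 + 378788 = 381924; √381924 = 618.
q = (−56 + 618)/2 = 281, and p = q + 56 = 337.
Check: 281 · 337 = 94697.

337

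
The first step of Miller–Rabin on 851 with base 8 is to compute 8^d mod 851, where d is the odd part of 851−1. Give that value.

541

851 − 1 = 850 = 2^1 · 425, so d = 425.
8^1 ≡ 8 (mod 851)
8^2 ≡ 8^2 = 64 ≡ 64 (mod 851)
8^4 ≡ 64^2 = 4096 ≡ 692 (mod 851)
8^8 ≡ 692^2 = 478864 ≡ 602 (mod 851)
8^16 ≡ 602^2 = 362404 ≡ 729 (mod 851)
8^32 ≡ 729^2 = 531441 ≡ 417 (mod 851)
8^64 ≡ 417^2 = 173889 ≡ 285 (mod 851)
8^128 ≡ 285^2 = 81225 ≡ 380 (mod 851)
8^256 ≡ 380^2 = 144400 ≡ 581 (mod 851)
425 = 256 + 128 + 32 + 8 + 1 in binary powers of 2.
So 8^425 ≡ 581 · 380 · 417 · 602 · 8 ≡ 541 (mod 851).
Squaring chain: 541; never reaches −1, so base 8 is a Miller–Rabin witness that 851 is composite.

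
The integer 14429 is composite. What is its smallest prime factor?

14429 is odd.
Digit sum 20, not divisible by 3.
Ends in 9: not divisible by 5.
7: 14429 = 7·2061 + 2
11: 14429 = 11·1311 + 8
13: 14429 = 13·1109 + 12
17: 14429 = 17·848 + 13
19: 14429 = 19·759 + 8
23: 14429 = 23·627 + 8
29: 14429 = 29·497 + 16
31: 14429 = 31·465 + 14
37: 14429 = 37·389 + 36
41: 14429 = 41·351 + 38
43: 14429 = 43·335 + 24
47: 14429 = 47·307

47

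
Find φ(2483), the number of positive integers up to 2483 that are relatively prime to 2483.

Factor: 2483 = 13 · 191.
φ(2483) = (13−1) · (191−1) = 12 · 190 = 2280.

2280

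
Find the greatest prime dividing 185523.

185523 = 3 · 61841
61841 = 13 · 4757
4757 = 67 · 71
71 is prime.
So 185523 = 3 · 13 · 67 · 71; the largest prime factor is 71.

71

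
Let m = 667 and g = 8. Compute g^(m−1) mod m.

473

8^1 ≡ 8 (mod 667)
8^2 ≡ 8^2 = 64 ≡ 64 (mod 667)
8^4 ≡ 64^2 = 4096 ≡ 94 (mod 667)
8^8 ≡ 94^2 = 8836 ≡ 165 (mod 667)
8^16 ≡ 165^2 = 27225 ≡ 545 (mod 667)
8^32 ≡ 545^2 = 297025 ≡ 210 (mod 667)
8^64 ≡ 210^2 = 44100 ≡ 78 (mod 667)
8^128 ≡ 78^2 = 6084 ≡ 81 (mod 667)
8^256 ≡ 81^2 = 6561 ≡ 558 (mod 667)
8^512 ≡ 558^2 = 311364 ≡ 542 (mod 667)
666 = 512 + 128 + 16 + 8 + 2 in binary powers of 2.
So 8^666 ≡ 542 · 81 · 545 · 165 · 64 ≡ 473 (mod 667).
Since 473 ≠ 1, base 8 is a Fermat witness: 667 is composite.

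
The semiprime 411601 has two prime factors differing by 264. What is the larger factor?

Since p = q + 264, we have 411601 = q(q + 264), so q² + 264q − 411601 = 0.
Discriminant: 264² + 4·411601 = 69696 + 1646404 = 1716100; √1716100 = 1310.
q = (−264 + 1310)/2 = 523, and p = q + 264 = 787.
Check: 523 · 787 = 411601.

787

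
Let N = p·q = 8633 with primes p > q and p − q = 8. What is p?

Since p = q + 8, we have 8633 = q(q + 8), so q² + 8q − 8633 = 0.
Discriminant: 8² + 4·8633 = 64 + 34532 = 34596; √34596 = 186.
q = (−8 + 186)/2 = 89, and p = q + 8 = 97.
Check: 89 · 97 = 8633.

97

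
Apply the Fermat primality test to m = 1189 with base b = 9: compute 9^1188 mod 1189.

9^1 ≡ 9 (mod 1189)
9^2 ≡ 9^2 = 81 ≡ 81 (mod 1189)
9^4 ≡ 81^2 = 6561 ≡ 616 (mod 1189)
9^8 ≡ 616^2 = 379456 ≡ 165 (mod 1189)
9^16 ≡ 165^2 = 27225 ≡ 1067 (mod 1189)
9^32 ≡ 1067^2 = 1138489 ≡ 616 (mod 1189)
9^64 ≡ 616^2 = 379456 ≡ 165 (mod 1189)
9^128 ≡ 165^2 = 27225 ≡ 1067 (mod 1189)
9^256 ≡ 1067^2 = 1138489 ≡ 616 (mod 1189)
9^512 ≡ 616^2 = 379456 ≡ 165 (mod 1189)
9^1024 ≡ 165^2 = 27225 ≡ 1067 (mod 1189)
1188 = 1024 + 128 + 32 + 4 in binary powers of 2.
So 9^1188 ≡ 1067 · 1067 · 616 · 616 ≡ 575 (mod 1189).
Since 575 ≠ 1, base 9 is a Fermat witness: 1189 is composite.

575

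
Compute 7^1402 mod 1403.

351

7^1 ≡ 7 (mod 1403)
7^2 ≡ 7^2 = 49 ≡ 49 (mod 1403)
7^4 ≡ 49^2 = 2401 ≡ 998 (mod 1403)
7^8 ≡ 998^2 = 996004 ≡ 1277 (mod 1403)
7^16 ≡ 1277^2 = 1630729 ≡ 443 (mod 1403)
7^32 ≡ 443^2 = 196249 ≡ 1232 (mod 1403)
7^64 ≡ 1232^2 = 1517824 ≡ 1181 (mod 1403)
7^128 ≡ 1181^2 = 1394761 ≡ 179 (mod 1403)
7^256 ≡ 179^2 = 32041 ≡ 1175 (mod 1403)
7^512 ≡ 1175^2 = 1380625 ≡ 73 (mod 1403)
7^1024 ≡ 73^2 = 5329 ≡ 1120 (mod 1403)
1402 = 1024 + 256 + 64 + 32 + 16 + 8 + 2 in binary powers of 2.
So 7^1402 ≡ 1120 · 1175 · 1181 · 1232 · 443 · 1277 · 49 ≡ 351 (mod 1403).
Since 351 ≠ 1, base 7 is a Fermat witness: 1403 is composite.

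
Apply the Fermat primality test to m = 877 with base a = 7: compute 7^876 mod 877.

7^1 ≡ 7 (mod 877)
7^2 ≡ 7^2 = 49 ≡ 49 (mod 877)
7^4 ≡ 49^2 = 2401 ≡ 647 (mod 877)
7^8 ≡ 647^2 = 418609 ≡ 280 (mod 877)
7^16 ≡ 280^2 = 78400 ≡ 347 (mod 877)
7^32 ≡ 347^2 = 120409 ≡ 260 (mod 877)
7^64 ≡ 260^2 = 67600 ≡ 71 (mod 877)
7^128 ≡ 71^2 = 5041 ≡ 656 (mod 877)
7^256 ≡ 656^2 = 430336 ≡ 606 (mod 877)
7^512 ≡ 606^2 = 367236 ≡ 650 (mod 877)
876 = 512 + 256 + 64 + 32 + 8 + 4 in binary powers of 2.
So 7^876 ≡ 650 · 606 · 71 · 260 · 280 · 647 ≡ 1 (mod 877).
Since the result is 1, base 7 gives no evidence that 877 is composite.

1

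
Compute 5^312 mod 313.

5^1 ≡ 5 (mod 313)
5^2 ≡ 5^2 = 25 ≡ 25 (mod 313)
5^4 ≡ 25^2 = 625 ≡ 312 (mod 313)
5^8 ≡ 312^2 = 97344 ≡ 1 (mod 313)
5^16 ≡ 1^2 = 1 ≡ 1 (mod 313)
5^32 ≡ 1^2 = 1 ≡ 1 (mod 313)
5^64 ≡ 1^2 = 1 ≡ 1 (mod 313)
5^128 ≡ 1^2 = 1 ≡ 1 (mod 313)
5^256 ≡ 1^2 = 1 ≡ 1 (mod 313)
312 = 256 + 32 + 16 + 8 in binary powers of 2.
So 5^312 ≡ 1 · 1 · 1 · 1 ≡ 1 (mod 313).
Since the result is 1, base 5 gives no evidence that 313 is composite.

1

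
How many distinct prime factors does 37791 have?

4

37791 = 3^2 · 4199
4199 = 13 · 323
323 = 17 · 19
37791 = 3^2 · 13 · 17 · 19, which has 4 distinct prime factors.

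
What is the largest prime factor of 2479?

67

2479 = 37 · 67
67 is prime.
So 2479 = 37 · 67; the largest prime factor is 67.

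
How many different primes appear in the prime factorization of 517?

517 = 11 · 47
517 = 11 · 47, which has 2 distinct prime factors.

2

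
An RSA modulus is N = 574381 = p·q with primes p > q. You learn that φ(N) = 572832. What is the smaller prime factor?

φ(n) = (p−1)(q−1) = n − (p+q) + 1, so p + q = 574381 − 572832 + 1 = 1550.
p and q are the roots of t² − 1550t + 574381 = 0.
Discriminant: 1550² − 4·574381 = 2402500 − 2297524 = 104976; √104976 = 324.
q = (1550 − 324)/2 = 613, p = (1550 + 324)/2 = 937.
Check: 613 · 937 = 574381.

613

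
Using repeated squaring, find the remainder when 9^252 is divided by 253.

202

9^1 ≡ 9 (mod 253)
9^2 ≡ 9^2 = 81 ≡ 81 (mod 253)
9^4 ≡ 81^2 = 6561 ≡ 236 (mod 253)
9^8 ≡ 236^2 = 55696 ≡ 36 (mod 253)
9^16 ≡ 36^2 = 1296 ≡ 31 (mod 253)
9^32 ≡ 31^2 = 961 ≡ 202 (mod 253)
9^64 ≡ 202^2 = 40804 ≡ 71 (mod 253)
9^128 ≡ 71^2 = 5041 ≡ 234 (mod 253)
252 = 128 + 64 + 32 + 16 + 8 + 4 in binary powers of 2.
So 9^252 ≡ 234 · 71 · 202 · 31 · 36 · 236 ≡ 202 (mod 253).
Since 202 ≠ 1, base 9 is a Fermat witness: 253 is composite.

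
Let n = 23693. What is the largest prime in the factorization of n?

23693 = 19 · 1247
1247 = 29 · 43
43 is prime.
So 23693 = 19 · 29 · 43; the largest prime factor is 43.

43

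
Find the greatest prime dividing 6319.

89

6319 = 71 · 89
89 is prime.
So 6319 = 71 · 89; the largest prime factor is 89.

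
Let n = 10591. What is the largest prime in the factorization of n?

10591 = 7 · 1513
1513 = 17 · 89
89 is prime.
So 10591 = 7 · 17 · 89; the largest prime factor is 89.

89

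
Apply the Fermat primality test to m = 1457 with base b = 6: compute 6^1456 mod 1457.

521

6^1 ≡ 6 (mod 1457)
6^2 ≡ 6^2 = 36 ≡ 36 (mod 1457)
6^4 ≡ 36^2 = 1296 ≡ 1296 (mod 1457)
6^8 ≡ 1296^2 = 1679616 ≡ 1152 (mod 1457)
6^16 ≡ 1152^2 = 1327104 ≡ 1234 (mod 1457)
6^32 ≡ 1234^2 = 1522756 ≡ 191 (mod 1457)
6^64 ≡ 191^2 = 36481 ≡ 56 (mod 1457)
6^128 ≡ 56^2 = 3136 ≡ 222 (mod 1457)
6^256 ≡ 222^2 = 49284 ≡ 1203 (mod 1457)
6^512 ≡ 1203^2 = 1447209 ≡ 408 (mod 1457)
6^1024 ≡ 408^2 = 166464 ≡ 366 (mod 1457)
1456 = 1024 + 256 + 128 + 32 + 16 in binary powers of 2.
So 6^1456 ≡ 366 · 1203 · 222 · 191 · 1234 ≡ 521 (mod 1457).
Since 521 ≠ 1, base 6 is a Fermat witness: 1457 is composite.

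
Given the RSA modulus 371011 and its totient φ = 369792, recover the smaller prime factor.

φ(n) = (p−1)(q−1) = n − (p+q) + 1, so p + q = 371011 − 369792 + 1 = 1220.
p and q are the roots of t² − 1220t + 371011 = 0.
Discriminant: 1220² − 4·371011 = 1488400 − 1484044 = 4356; √4356 = 66.
q = (1220 − 66)/2 = 577, p = (1220 + 66)/2 = 643.
Check: 577 · 643 = 371011.

577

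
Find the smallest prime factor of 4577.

23

4577 is odd.
Digit sum 23, not divisible by 3.
Ends in 7: not divisible by 5.
7: 4577 = 7·653 + 6
11: 4577 = 11·416 + 1
13: 4577 = 13·352 + 1
17: 4577 = 17·269 + 4
19: 4577 = 19·240 + 17
23: 4577 = 23·199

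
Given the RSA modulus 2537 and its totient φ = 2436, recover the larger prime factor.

59

φ(n) = (p−1)(q−1) = n − (p+q) + 1, so p + q = 2537 − 2436 + 1 = 102.
p and q are the roots of t² − 102t + 2537 = 0.
Discriminant: 102² − 4·2537 = 10404 − 10148 = 256; √256 = 16.
q = (102 − 16)/2 = 43, p = (102 + 16)/2 = 59.
Check: 43 · 59 = 2537.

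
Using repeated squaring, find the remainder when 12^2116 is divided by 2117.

1857

12^1 ≡ 12 (mod 2117)
12^2 ≡ 12^2 = 144 ≡ 144 (mod 2117)
12^4 ≡ 144^2 = 20736 ≡ 1683 (mod 2117)
12^8 ≡ 1683^2 = 2832489 ≡ 2060 (mod 2117)
12^16 ≡ 2060^2 = 4243600 ≡ 1132 (mod 2117)
12^32 ≡ 1132^2 = 1281424 ≡ 639 (mod 2117)
12^64 ≡ 639^2 = 408321 ≡ 1857 (mod 2117)
12^128 ≡ 1857^2 = 3448449 ≡ 1973 (mod 2117)
12^256 ≡ 1973^2 = 3892729 ≡ 1683 (mod 2117)
12^512 ≡ 1683^2 = 2832489 ≡ 2060 (mod 2117)
12^1024 ≡ 2060^2 = 4243600 ≡ 1132 (mod 2117)
12^2048 ≡ 1132^2 = 1281424 ≡ 639 (mod 2117)
2116 = 2048 + 64 + 4 in binary powers of 2.
So 12^2116 ≡ 639 · 1857 · 1683 ≡ 1857 (mod 2117).
Since 1857 ≠ 1, base 12 is a Fermat witness: 2117 is composite.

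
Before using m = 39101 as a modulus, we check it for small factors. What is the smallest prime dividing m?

61

39101 is odd.
Digit sum 14, not divisible by 3.
Ends in 1: not divisible by 5.
7: 39101 = 7·5585 + 6
11: 39101 = 11·3554 + 7
13: 39101 = 13·3007 + 10
17: 39101 = 17·2300 + 1
19: 39101 = 19·2057 + 18
23: 39101 = 23·1700 + 1
29: 39101 = 29·1348 + 9
31: 39101 = 31·1261 + 10
37: 39101 = 37·1056 + 29
41: 39101 = 41·953 + 28
43: 39101 = 43·909 + 14
47: 39101 = 47·831 + 44
53: 39101 = 53·737 + 40
59: 39101 = 59·662 + 43
61: 39101 = 61·641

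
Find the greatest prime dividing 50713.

50713 = 13 · 3901
3901 = 47 · 83
83 is prime.
So 50713 = 13 · 47 · 83; the largest prime factor is 83.

83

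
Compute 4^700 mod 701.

1

4^1 ≡ 4 (mod 701)
4^2 ≡ 4^2 = 16 ≡ 16 (mod 701)
4^4 ≡ 16^2 = 256 ≡ 256 (mod 701)
4^8 ≡ 256^2 = 65536 ≡ 343 (mod 701)
4^16 ≡ 343^2 = 117649 ≡ 582 (mod 701)
4^32 ≡ 582^2 = 338724 ≡ 141 (mod 701)
4^64 ≡ 141^2 = 19881 ≡ 253 (mod 701)
4^128 ≡ 253^2 = 64009 ≡ 218 (mod 701)
4^256 ≡ 218^2 = 47524 ≡ 557 (mod 701)
4^512 ≡ 557^2 = 310249 ≡ 407 (mod 701)
700 = 512 + 128 + 32 + 16 + 8 + 4 in binary powers of 2.
So 4^700 ≡ 407 · 218 · 141 · 582 · 343 · 256 ≡ 1 (mod 701).
Since the result is 1, base 4 gives no evidence that 701 is composite.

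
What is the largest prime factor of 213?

213 = 3 · 71
71 is prime.
So 213 = 3 · 71; the largest prime factor is 71.

71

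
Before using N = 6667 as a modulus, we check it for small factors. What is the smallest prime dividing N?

6667 is odd.
Digit sum 25, not divisible by 3.
Ends in 7: not divisible by 5.
7: 6667 = 7·952 + 3
11: 6667 = 11·606 + 1
13: 6667 = 13·512 + 11
17: 6667 = 17·392 + 3
19: 6667 = 19·350 + 17
23: 6667 = 23·289 + 20
29: 6667 = 29·229 + 26
31: 6667 = 31·215 + 2
37: 6667 = 37·180 + 7
41: 6667 = 41·162 + 25
43: 6667 = 43·155 + 2
47: 6667 = 47·141 + 40
53: 6667 = 53·125 + 42
59: 6667 = 59·113

59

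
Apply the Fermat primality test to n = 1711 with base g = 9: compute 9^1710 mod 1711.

400

9^1 ≡ 9 (mod 1711)
9^2 ≡ 9^2 = 81 ≡ 81 (mod 1711)
9^4 ≡ 81^2 = 6561 ≡ 1428 (mod 1711)
9^8 ≡ 1428^2 = 2039184 ≡ 1383 (mod 1711)
9^16 ≡ 1383^2 = 1912689 ≡ 1502 (mod 1711)
9^32 ≡ 1502^2 = 2256004 ≡ 906 (mod 1711)
9^64 ≡ 906^2 = 820836 ≡ 1267 (mod 1711)
9^128 ≡ 1267^2 = 1605289 ≡ 371 (mod 1711)
9^256 ≡ 371^2 = 137641 ≡ 761 (mod 1711)
9^512 ≡ 761^2 = 579121 ≡ 803 (mod 1711)
9^1024 ≡ 803^2 = 644809 ≡ 1473 (mod 1711)
1710 = 1024 + 512 + 128 + 32 + 8 + 4 + 2 in binary powers of 2.
So 9^1710 ≡ 1473 · 803 · 371 · 906 · 1383 · 1428 · 81 ≡ 400 (mod 1711).
Since 400 ≠ 1, base 9 is a Fermat witness: 1711 is composite.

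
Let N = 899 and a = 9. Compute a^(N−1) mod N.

545

9^1 ≡ 9 (mod 899)
9^2 ≡ 9^2 = 81 ≡ 81 (mod 899)
9^4 ≡ 81^2 = 6561 ≡ 268 (mod 899)
9^8 ≡ 268^2 = 71824 ≡ 803 (mod 899)
9^16 ≡ 803^2 = 644809 ≡ 226 (mod 899)
9^32 ≡ 226^2 = 51076 ≡ 732 (mod 899)
9^64 ≡ 732^2 = 535824 ≡ 20 (mod 899)
9^128 ≡ 20^2 = 400 ≡ 400 (mod 899)
9^256 ≡ 400^2 = 160000 ≡ 877 (mod 899)
9^512 ≡ 877^2 = 769129 ≡ 484 (mod 899)
898 = 512 + 256 + 128 + 2 in binary powers of 2.
So 9^898 ≡ 484 · 877 · 400 · 81 ≡ 545 (mod 899).
Since 545 ≠ 1, base 9 is a Fermat witness: 899 is composite.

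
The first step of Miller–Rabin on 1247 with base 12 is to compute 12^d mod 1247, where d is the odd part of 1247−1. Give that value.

1247 − 1 = 1246 = 2^1 · 623, so d = 623.
12^1 ≡ 12 (mod 1247)
12^2 ≡ 12^2 = 144 ≡ 144 (mod 1247)
12^4 ≡ 144^2 = 20736 ≡ 784 (mod 1247)
12^8 ≡ 784^2 = 614656 ≡ 1132 (mod 1247)
12^16 ≡ 1132^2 = 1281424 ≡ 755 (mod 1247)
12^32 ≡ 755^2 = 570025 ≡ 146 (mod 1247)
12^64 ≡ 146^2 = 21316 ≡ 117 (mod 1247)
12^128 ≡ 117^2 = 13689 ≡ 1219 (mod 1247)
12^256 ≡ 1219^2 = 1485961 ≡ 784 (mod 1247)
12^512 ≡ 784^2 = 614656 ≡ 1132 (mod 1247)
623 = 512 + 64 + 32 + 8 + 4 + 2 + 1 in binary powers of 2.
So 12^623 ≡ 1132 · 117 · 146 · 1132 · 784 · 144 · 12 ≡ 394 (mod 1247).
Squaring chain: 394; never reaches −1, so base 12 is a Miller–Rabin witness that 1247 is composite.

394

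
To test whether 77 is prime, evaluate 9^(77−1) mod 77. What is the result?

9

9^1 ≡ 9 (mod 77)
9^2 ≡ 9^2 = 81 ≡ 4 (mod 77)
9^4 ≡ 4^2 = 16 ≡ 16 (mod 77)
9^8 ≡ 16^2 = 256 ≡ 25 (mod 77)
9^16 ≡ 25^2 = 625 ≡ 9 (mod 77)
9^32 ≡ 9^2 = 81 ≡ 4 (mod 77)
9^64 ≡ 4^2 = 16 ≡ 16 (mod 77)
76 = 64 + 8 + 4 in binary powers of 2.
So 9^76 ≡ 16 · 25 · 16 ≡ 9 (mod 77).
Since 9 ≠ 1, base 9 is a Fermat witness: 77 is composite.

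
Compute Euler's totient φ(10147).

9936

Factor: 10147 = 73 · 139.
φ(10147) = (73−1) · (139−1) = 72 · 138 = 9936.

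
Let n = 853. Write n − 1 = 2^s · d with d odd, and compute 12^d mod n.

1

853 − 1 = 852 = 2^2 · 213, so d = 213.
12^1 ≡ 12 (mod 853)
12^2 ≡ 12^2 = 144 ≡ 144 (mod 853)
12^4 ≡ 144^2 = 20736 ≡ 264 (mod 853)
12^8 ≡ 264^2 = 69696 ≡ 603 (mod 853)
12^16 ≡ 603^2 = 363609 ≡ 231 (mod 853)
12^32 ≡ 231^2 = 53361 ≡ 475 (mod 853)
12^64 ≡ 475^2 = 225625 ≡ 433 (mod 853)
12^128 ≡ 433^2 = 187489 ≡ 682 (mod 853)
213 = 128 + 64 + 16 + 4 + 1 in binary powers of 2.
So 12^213 ≡ 682 · 433 · 231 · 264 · 12 ≡ 1 (mod 853).
Since 12^d ≡ 1 (mod 853), base 12 does not prove 853 composite.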